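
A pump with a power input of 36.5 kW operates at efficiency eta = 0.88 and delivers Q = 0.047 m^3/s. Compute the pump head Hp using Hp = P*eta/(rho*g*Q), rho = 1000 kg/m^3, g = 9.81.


Pump head formula: Hp = P * eta / (rho * g * Q).
Numerator: P * eta = 36.5 * 1000 * 0.88 = 32120.0 W.
Denominator: rho * g * Q = 1000 * 9.81 * 0.047 = 461.07.
Hp = 32120.0 / 461.07 = 69.66 m.

69.66


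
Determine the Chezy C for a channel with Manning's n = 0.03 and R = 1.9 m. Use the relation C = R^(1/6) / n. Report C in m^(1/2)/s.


The Chezy coefficient relates to Manning's n through C = R^(1/6) / n.
R^(1/6) = 1.9^(1/6) = 1.112907.
C = 1.112907 / 0.03 = 37.1 m^(1/2)/s.

37.1


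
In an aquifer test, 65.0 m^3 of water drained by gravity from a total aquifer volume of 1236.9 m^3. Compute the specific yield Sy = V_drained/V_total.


Specific yield Sy = Volume drained / Total volume.
Sy = 65.0 / 1236.9
   = 0.0526.

0.0526


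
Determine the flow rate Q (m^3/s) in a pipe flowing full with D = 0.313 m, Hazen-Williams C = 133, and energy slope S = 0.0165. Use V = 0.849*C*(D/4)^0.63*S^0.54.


For a full circular pipe, R = D/4 = 0.313/4 = 0.0783 m.
V = 0.849 * 133 * 0.0783^0.63 * 0.0165^0.54
  = 0.849 * 133 * 0.200861 * 0.109004
  = 2.4723 m/s.
Pipe area A = pi*D^2/4 = pi*0.313^2/4 = 0.0769 m^2.
Q = A * V = 0.0769 * 2.4723 = 0.1902 m^3/s.

0.1902


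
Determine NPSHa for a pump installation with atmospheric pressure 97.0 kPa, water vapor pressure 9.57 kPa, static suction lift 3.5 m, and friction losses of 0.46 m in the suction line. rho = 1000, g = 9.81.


NPSHa = p_atm/(rho*g) - z_s - hf_s - p_vap/(rho*g).
p_atm/(rho*g) = 97.0*1000 / (1000*9.81) = 9.888 m.
p_vap/(rho*g) = 9.57*1000 / (1000*9.81) = 0.976 m.
NPSHa = 9.888 - 3.5 - 0.46 - 0.976
      = 4.95 m.

4.95


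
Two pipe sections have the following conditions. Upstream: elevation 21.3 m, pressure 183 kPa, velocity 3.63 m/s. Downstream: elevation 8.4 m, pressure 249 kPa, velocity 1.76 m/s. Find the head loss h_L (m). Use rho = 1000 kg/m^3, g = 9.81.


Total head at each section: H = z + p/(rho*g) + V^2/(2g).
H1 = 21.3 + 183*1000/(1000*9.81) + 3.63^2/(2*9.81)
   = 21.3 + 18.654 + 0.6716
   = 40.626 m.
H2 = 8.4 + 249*1000/(1000*9.81) + 1.76^2/(2*9.81)
   = 8.4 + 25.382 + 0.1579
   = 33.94 m.
h_L = H1 - H2 = 40.626 - 33.94 = 6.686 m.

6.686


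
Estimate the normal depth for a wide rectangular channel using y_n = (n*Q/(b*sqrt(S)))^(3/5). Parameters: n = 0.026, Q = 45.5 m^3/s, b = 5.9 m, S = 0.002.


We use the wide-channel approximation y_n = (n*Q/(b*sqrt(S)))^(3/5).
sqrt(S) = sqrt(0.002) = 0.044721.
Numerator: n*Q = 0.026 * 45.5 = 1.183.
Denominator: b*sqrt(S) = 5.9 * 0.044721 = 0.263854.
arg = 4.4835.
y_n = 4.4835^(3/5) = 2.4602 m.

2.4602


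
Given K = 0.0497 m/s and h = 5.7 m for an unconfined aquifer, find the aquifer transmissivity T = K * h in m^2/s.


Transmissivity is defined as T = K * h.
T = 0.0497 * 5.7
  = 0.2833 m^2/s.

0.2833


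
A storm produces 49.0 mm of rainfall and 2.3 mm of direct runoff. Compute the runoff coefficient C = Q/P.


The runoff coefficient C = runoff depth / rainfall depth.
C = 2.3 / 49.0
  = 0.0469.

0.0469


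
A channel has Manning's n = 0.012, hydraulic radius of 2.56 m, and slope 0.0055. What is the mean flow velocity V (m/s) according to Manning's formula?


Manning's equation gives V = (1/n) * R^(2/3) * S^(1/2).
First, compute R^(2/3) = 2.56^(2/3) = 1.8714.
Next, S^(1/2) = 0.0055^(1/2) = 0.074162.
Then 1/n = 1/0.012 = 83.33.
V = 83.33 * 1.8714 * 0.074162 = 11.5654 m/s.

11.5654


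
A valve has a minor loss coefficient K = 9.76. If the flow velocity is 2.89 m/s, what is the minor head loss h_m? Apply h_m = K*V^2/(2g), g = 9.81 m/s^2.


Minor loss formula: h_m = K * V^2/(2g).
V^2 = 2.89^2 = 8.3521.
V^2/(2g) = 8.3521 / 19.62 = 0.4257 m.
h_m = 9.76 * 0.4257 = 4.1548 m.

4.1548


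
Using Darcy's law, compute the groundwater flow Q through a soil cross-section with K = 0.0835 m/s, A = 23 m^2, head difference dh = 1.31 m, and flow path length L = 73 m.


Darcy's law: Q = K * A * i, where i = dh/L.
Hydraulic gradient i = 1.31 / 73 = 0.017945.
Q = 0.0835 * 23 * 0.017945
  = 0.0345 m^3/s.

0.0345


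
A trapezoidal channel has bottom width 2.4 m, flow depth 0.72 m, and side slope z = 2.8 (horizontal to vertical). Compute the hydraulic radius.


For a trapezoidal section with side slope z:
A = (b + z*y)*y = (2.4 + 2.8*0.72)*0.72 = 3.18 m^2.
P = b + 2*y*sqrt(1 + z^2) = 2.4 + 2*0.72*sqrt(1 + 2.8^2) = 6.681 m.
R = A/P = 3.18 / 6.681 = 0.4759 m.

0.4759


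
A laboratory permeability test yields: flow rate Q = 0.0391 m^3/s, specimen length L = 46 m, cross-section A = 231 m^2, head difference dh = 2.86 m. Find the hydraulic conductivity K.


From K = Q*L / (A*dh):
Numerator: Q*L = 0.0391 * 46 = 1.7986.
Denominator: A*dh = 231 * 2.86 = 660.66.
K = 1.7986 / 660.66 = 0.002722 m/s.

0.002722


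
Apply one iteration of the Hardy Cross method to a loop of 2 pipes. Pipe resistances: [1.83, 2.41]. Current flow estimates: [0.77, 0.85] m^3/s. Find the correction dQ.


Numerator terms (r*Q*|Q|): 1.83*0.77*|0.77| = 1.085; 2.41*0.85*|0.85| = 1.7412.
Sum of numerator = 2.8262.
Denominator terms (r*|Q|): 1.83*|0.77| = 1.4091; 2.41*|0.85| = 2.0485.
2 * sum of denominator = 2 * 3.4576 = 6.9152.
dQ = -2.8262 / 6.9152 = -0.4087 m^3/s.

-0.4087


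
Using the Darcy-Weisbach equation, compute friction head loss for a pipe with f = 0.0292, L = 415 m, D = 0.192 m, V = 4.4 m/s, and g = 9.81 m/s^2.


Darcy-Weisbach equation: h_f = f * (L/D) * V^2/(2g).
f * L/D = 0.0292 * 415/0.192 = 63.1146.
V^2/(2g) = 4.4^2 / (2*9.81) = 19.36 / 19.62 = 0.9867 m.
h_f = 63.1146 * 0.9867 = 62.278 m.

62.278


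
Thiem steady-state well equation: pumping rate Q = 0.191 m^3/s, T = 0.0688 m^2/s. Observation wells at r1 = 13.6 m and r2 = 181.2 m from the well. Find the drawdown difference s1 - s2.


Thiem equation: s1 - s2 = Q/(2*pi*T) * ln(r2/r1).
ln(r2/r1) = ln(181.2/13.6) = 2.5895.
Q/(2*pi*T) = 0.191 / (2*pi*0.0688) = 0.191 / 0.4323 = 0.4418.
s1 - s2 = 0.4418 * 2.5895 = 1.1442 m.

1.1442


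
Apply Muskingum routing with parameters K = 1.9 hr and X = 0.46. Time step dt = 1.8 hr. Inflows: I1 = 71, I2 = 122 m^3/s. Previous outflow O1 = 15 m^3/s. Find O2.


Muskingum coefficients:
denom = 2*K*(1-X) + dt = 2*1.9*(1-0.46) + 1.8 = 3.852.
C0 = (dt - 2*K*X)/denom = (1.8 - 2*1.9*0.46)/3.852 = 0.0135.
C1 = (dt + 2*K*X)/denom = (1.8 + 2*1.9*0.46)/3.852 = 0.9211.
C2 = (2*K*(1-X) - dt)/denom = 0.0654.
O2 = C0*I2 + C1*I1 + C2*O1
   = 0.0135*122 + 0.9211*71 + 0.0654*15
   = 68.02 m^3/s.

68.02


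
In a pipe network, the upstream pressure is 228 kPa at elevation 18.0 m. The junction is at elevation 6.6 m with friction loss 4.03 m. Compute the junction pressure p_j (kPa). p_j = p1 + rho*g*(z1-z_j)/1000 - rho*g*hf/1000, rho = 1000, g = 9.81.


Junction pressure: p_j = p1 + rho*g*(z1 - z_j)/1000 - rho*g*hf/1000.
Elevation term = 1000*9.81*(18.0 - 6.6)/1000 = 111.834 kPa.
Friction term = 1000*9.81*4.03/1000 = 39.534 kPa.
p_j = 228 + 111.834 - 39.534 = 300.3 kPa.

300.3


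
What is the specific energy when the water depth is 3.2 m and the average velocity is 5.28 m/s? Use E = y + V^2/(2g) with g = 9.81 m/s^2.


Specific energy E = y + V^2/(2g).
Velocity head = V^2/(2g) = 5.28^2 / (2*9.81) = 27.8784 / 19.62 = 1.4209 m.
E = 3.2 + 1.4209 = 4.6209 m.

4.6209


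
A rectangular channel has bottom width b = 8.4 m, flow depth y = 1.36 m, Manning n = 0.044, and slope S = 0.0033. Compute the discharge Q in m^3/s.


For a rectangular channel, the cross-sectional area A = b * y = 8.4 * 1.36 = 11.42 m^2.
The wetted perimeter P = b + 2y = 8.4 + 2*1.36 = 11.12 m.
Hydraulic radius R = A/P = 11.42/11.12 = 1.0273 m.
Velocity V = (1/n)*R^(2/3)*S^(1/2) = (1/0.044)*1.0273^(2/3)*0.0033^(1/2) = 1.3293 m/s.
Discharge Q = A * V = 11.42 * 1.3293 = 15.186 m^3/s.

15.186


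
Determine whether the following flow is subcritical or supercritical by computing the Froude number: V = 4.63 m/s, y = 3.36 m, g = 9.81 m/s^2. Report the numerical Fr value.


The Froude number is defined as Fr = V / sqrt(g*y).
g*y = 9.81 * 3.36 = 32.9616.
sqrt(g*y) = sqrt(32.9616) = 5.7412.
Fr = 4.63 / 5.7412 = 0.8064.
Since Fr < 1, the flow is subcritical.

0.8064


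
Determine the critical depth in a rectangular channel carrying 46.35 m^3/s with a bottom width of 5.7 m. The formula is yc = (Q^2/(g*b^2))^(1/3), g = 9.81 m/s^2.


Using yc = (Q^2 / (g * b^2))^(1/3):
Q^2 = 46.35^2 = 2148.32.
g * b^2 = 9.81 * 5.7^2 = 9.81 * 32.49 = 318.73.
Q^2 / (g*b^2) = 2148.32 / 318.73 = 6.7403.
yc = 6.7403^(1/3) = 1.889 m.

1.889


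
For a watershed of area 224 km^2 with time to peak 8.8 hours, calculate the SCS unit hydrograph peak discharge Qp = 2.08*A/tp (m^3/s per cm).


SCS formula: Qp = 2.08 * A / tp.
Qp = 2.08 * 224 / 8.8
   = 465.92 / 8.8
   = 52.95 m^3/s per cm.

52.95


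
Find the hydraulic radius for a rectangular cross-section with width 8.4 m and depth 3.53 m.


For a rectangular section:
Flow area A = b * y = 8.4 * 3.53 = 29.65 m^2.
Wetted perimeter P = b + 2y = 8.4 + 2*3.53 = 15.46 m.
Hydraulic radius R = A/P = 29.65 / 15.46 = 1.918 m.

1.918


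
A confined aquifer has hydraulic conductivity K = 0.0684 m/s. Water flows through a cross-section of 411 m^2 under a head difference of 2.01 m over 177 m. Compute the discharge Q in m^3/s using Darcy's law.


Darcy's law: Q = K * A * i, where i = dh/L.
Hydraulic gradient i = 2.01 / 177 = 0.011356.
Q = 0.0684 * 411 * 0.011356
  = 0.3192 m^3/s.

0.3192


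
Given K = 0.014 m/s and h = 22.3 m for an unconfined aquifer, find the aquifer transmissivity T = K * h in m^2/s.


Transmissivity is defined as T = K * h.
T = 0.014 * 22.3
  = 0.3122 m^2/s.

0.3122


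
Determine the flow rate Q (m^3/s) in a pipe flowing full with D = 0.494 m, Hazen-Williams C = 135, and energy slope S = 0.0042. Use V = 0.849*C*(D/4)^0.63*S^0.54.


For a full circular pipe, R = D/4 = 0.494/4 = 0.1235 m.
V = 0.849 * 135 * 0.1235^0.63 * 0.0042^0.54
  = 0.849 * 135 * 0.267763 * 0.052066
  = 1.5979 m/s.
Pipe area A = pi*D^2/4 = pi*0.494^2/4 = 0.1917 m^2.
Q = A * V = 0.1917 * 1.5979 = 0.3063 m^3/s.

0.3063


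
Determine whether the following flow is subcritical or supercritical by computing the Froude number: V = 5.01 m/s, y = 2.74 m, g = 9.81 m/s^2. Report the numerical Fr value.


The Froude number is defined as Fr = V / sqrt(g*y).
g*y = 9.81 * 2.74 = 26.8794.
sqrt(g*y) = sqrt(26.8794) = 5.1845.
Fr = 5.01 / 5.1845 = 0.9663.
Since Fr < 1, the flow is subcritical.

0.9663


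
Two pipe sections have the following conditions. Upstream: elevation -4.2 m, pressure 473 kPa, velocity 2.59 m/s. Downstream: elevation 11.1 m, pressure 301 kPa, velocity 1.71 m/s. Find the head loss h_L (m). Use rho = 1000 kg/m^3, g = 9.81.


Total head at each section: H = z + p/(rho*g) + V^2/(2g).
H1 = -4.2 + 473*1000/(1000*9.81) + 2.59^2/(2*9.81)
   = -4.2 + 48.216 + 0.3419
   = 44.358 m.
H2 = 11.1 + 301*1000/(1000*9.81) + 1.71^2/(2*9.81)
   = 11.1 + 30.683 + 0.149
   = 41.932 m.
h_L = H1 - H2 = 44.358 - 41.932 = 2.426 m.

2.426


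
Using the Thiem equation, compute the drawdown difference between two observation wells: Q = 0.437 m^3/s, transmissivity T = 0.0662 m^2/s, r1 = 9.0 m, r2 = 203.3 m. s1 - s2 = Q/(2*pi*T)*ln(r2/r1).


Thiem equation: s1 - s2 = Q/(2*pi*T) * ln(r2/r1).
ln(r2/r1) = ln(203.3/9.0) = 3.1175.
Q/(2*pi*T) = 0.437 / (2*pi*0.0662) = 0.437 / 0.4159 = 1.0506.
s1 - s2 = 1.0506 * 3.1175 = 3.2752 m.

3.2752


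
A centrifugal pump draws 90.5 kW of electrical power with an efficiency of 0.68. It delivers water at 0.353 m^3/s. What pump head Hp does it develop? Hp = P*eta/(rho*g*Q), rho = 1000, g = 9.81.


Pump head formula: Hp = P * eta / (rho * g * Q).
Numerator: P * eta = 90.5 * 1000 * 0.68 = 61540.0 W.
Denominator: rho * g * Q = 1000 * 9.81 * 0.353 = 3462.93.
Hp = 61540.0 / 3462.93 = 17.77 m.

17.77


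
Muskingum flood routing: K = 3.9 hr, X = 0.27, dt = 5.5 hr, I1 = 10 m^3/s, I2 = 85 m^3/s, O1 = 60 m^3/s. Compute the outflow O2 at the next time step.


Muskingum coefficients:
denom = 2*K*(1-X) + dt = 2*3.9*(1-0.27) + 5.5 = 11.194.
C0 = (dt - 2*K*X)/denom = (5.5 - 2*3.9*0.27)/11.194 = 0.3032.
C1 = (dt + 2*K*X)/denom = (5.5 + 2*3.9*0.27)/11.194 = 0.6795.
C2 = (2*K*(1-X) - dt)/denom = 0.0173.
O2 = C0*I2 + C1*I1 + C2*O1
   = 0.3032*85 + 0.6795*10 + 0.0173*60
   = 33.61 m^3/s.

33.61


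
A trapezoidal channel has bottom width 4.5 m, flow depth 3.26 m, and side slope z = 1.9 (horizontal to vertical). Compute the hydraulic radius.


For a trapezoidal section with side slope z:
A = (b + z*y)*y = (4.5 + 1.9*3.26)*3.26 = 34.862 m^2.
P = b + 2*y*sqrt(1 + z^2) = 4.5 + 2*3.26*sqrt(1 + 1.9^2) = 18.499 m.
R = A/P = 34.862 / 18.499 = 1.8846 m.

1.8846


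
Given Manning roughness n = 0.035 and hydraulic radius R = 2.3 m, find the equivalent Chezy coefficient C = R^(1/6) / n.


The Chezy coefficient relates to Manning's n through C = R^(1/6) / n.
R^(1/6) = 2.3^(1/6) = 1.148915.
C = 1.148915 / 0.035 = 32.83 m^(1/2)/s.

32.83


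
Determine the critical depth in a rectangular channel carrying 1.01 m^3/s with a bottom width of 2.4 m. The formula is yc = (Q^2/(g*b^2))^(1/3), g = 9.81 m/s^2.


Using yc = (Q^2 / (g * b^2))^(1/3):
Q^2 = 1.01^2 = 1.02.
g * b^2 = 9.81 * 2.4^2 = 9.81 * 5.76 = 56.51.
Q^2 / (g*b^2) = 1.02 / 56.51 = 0.018.
yc = 0.018^(1/3) = 0.2623 m.

0.2623


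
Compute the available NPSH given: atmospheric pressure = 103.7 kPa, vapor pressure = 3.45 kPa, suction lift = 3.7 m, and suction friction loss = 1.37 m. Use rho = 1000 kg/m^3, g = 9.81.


NPSHa = p_atm/(rho*g) - z_s - hf_s - p_vap/(rho*g).
p_atm/(rho*g) = 103.7*1000 / (1000*9.81) = 10.571 m.
p_vap/(rho*g) = 3.45*1000 / (1000*9.81) = 0.352 m.
NPSHa = 10.571 - 3.7 - 1.37 - 0.352
      = 5.15 m.

5.15


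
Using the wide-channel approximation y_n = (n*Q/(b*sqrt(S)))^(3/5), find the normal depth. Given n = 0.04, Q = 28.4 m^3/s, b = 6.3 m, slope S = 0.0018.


We use the wide-channel approximation y_n = (n*Q/(b*sqrt(S)))^(3/5).
sqrt(S) = sqrt(0.0018) = 0.042426.
Numerator: n*Q = 0.04 * 28.4 = 1.136.
Denominator: b*sqrt(S) = 6.3 * 0.042426 = 0.267284.
arg = 4.2501.
y_n = 4.2501^(3/5) = 2.3825 m.

2.3825


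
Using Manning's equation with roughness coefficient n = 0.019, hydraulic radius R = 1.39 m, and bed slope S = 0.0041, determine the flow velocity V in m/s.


Manning's equation gives V = (1/n) * R^(2/3) * S^(1/2).
First, compute R^(2/3) = 1.39^(2/3) = 1.2455.
Next, S^(1/2) = 0.0041^(1/2) = 0.064031.
Then 1/n = 1/0.019 = 52.63.
V = 52.63 * 1.2455 * 0.064031 = 4.1974 m/s.

4.1974


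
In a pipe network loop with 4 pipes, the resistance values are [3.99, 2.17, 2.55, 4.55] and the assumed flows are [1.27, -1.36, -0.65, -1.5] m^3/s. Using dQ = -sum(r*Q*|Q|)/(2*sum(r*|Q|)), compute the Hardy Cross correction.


Numerator terms (r*Q*|Q|): 3.99*1.27*|1.27| = 6.4355; 2.17*-1.36*|-1.36| = -4.0136; 2.55*-0.65*|-0.65| = -1.0774; 4.55*-1.5*|-1.5| = -10.2375.
Sum of numerator = -8.893.
Denominator terms (r*|Q|): 3.99*|1.27| = 5.0673; 2.17*|-1.36| = 2.9512; 2.55*|-0.65| = 1.6575; 4.55*|-1.5| = 6.825.
2 * sum of denominator = 2 * 16.501 = 33.002.
dQ = --8.893 / 33.002 = 0.2695 m^3/s.

0.2695


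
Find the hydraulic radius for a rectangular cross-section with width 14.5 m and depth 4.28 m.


For a rectangular section:
Flow area A = b * y = 14.5 * 4.28 = 62.06 m^2.
Wetted perimeter P = b + 2y = 14.5 + 2*4.28 = 23.06 m.
Hydraulic radius R = A/P = 62.06 / 23.06 = 2.6912 m.

2.6912


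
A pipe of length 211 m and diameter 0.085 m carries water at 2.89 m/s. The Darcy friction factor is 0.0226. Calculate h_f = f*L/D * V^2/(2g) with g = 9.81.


Darcy-Weisbach equation: h_f = f * (L/D) * V^2/(2g).
f * L/D = 0.0226 * 211/0.085 = 56.1012.
V^2/(2g) = 2.89^2 / (2*9.81) = 8.3521 / 19.62 = 0.4257 m.
h_f = 56.1012 * 0.4257 = 23.882 m.

23.882


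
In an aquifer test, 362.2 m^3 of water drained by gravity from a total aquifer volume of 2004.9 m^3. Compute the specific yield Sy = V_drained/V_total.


Specific yield Sy = Volume drained / Total volume.
Sy = 362.2 / 2004.9
   = 0.1807.

0.1807


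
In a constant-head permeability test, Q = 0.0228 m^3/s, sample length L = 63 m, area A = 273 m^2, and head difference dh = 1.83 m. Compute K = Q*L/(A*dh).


From K = Q*L / (A*dh):
Numerator: Q*L = 0.0228 * 63 = 1.4364.
Denominator: A*dh = 273 * 1.83 = 499.59.
K = 1.4364 / 499.59 = 0.002875 m/s.

0.002875


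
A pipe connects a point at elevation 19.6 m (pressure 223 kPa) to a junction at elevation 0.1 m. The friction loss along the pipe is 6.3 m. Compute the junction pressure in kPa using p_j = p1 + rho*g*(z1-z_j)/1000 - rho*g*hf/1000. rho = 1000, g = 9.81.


Junction pressure: p_j = p1 + rho*g*(z1 - z_j)/1000 - rho*g*hf/1000.
Elevation term = 1000*9.81*(19.6 - 0.1)/1000 = 191.295 kPa.
Friction term = 1000*9.81*6.3/1000 = 61.803 kPa.
p_j = 223 + 191.295 - 61.803 = 352.49 kPa.

352.49


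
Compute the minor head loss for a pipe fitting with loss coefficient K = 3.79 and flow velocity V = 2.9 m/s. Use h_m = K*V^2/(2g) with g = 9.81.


Minor loss formula: h_m = K * V^2/(2g).
V^2 = 2.9^2 = 8.41.
V^2/(2g) = 8.41 / 19.62 = 0.4286 m.
h_m = 3.79 * 0.4286 = 1.6246 m.

1.6246


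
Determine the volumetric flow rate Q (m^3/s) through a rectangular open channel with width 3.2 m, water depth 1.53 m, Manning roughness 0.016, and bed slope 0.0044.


For a rectangular channel, the cross-sectional area A = b * y = 3.2 * 1.53 = 4.9 m^2.
The wetted perimeter P = b + 2y = 3.2 + 2*1.53 = 6.26 m.
Hydraulic radius R = A/P = 4.9/6.26 = 0.7821 m.
Velocity V = (1/n)*R^(2/3)*S^(1/2) = (1/0.016)*0.7821^(2/3)*0.0044^(1/2) = 3.5193 m/s.
Discharge Q = A * V = 4.9 * 3.5193 = 17.23 m^3/s.

17.23


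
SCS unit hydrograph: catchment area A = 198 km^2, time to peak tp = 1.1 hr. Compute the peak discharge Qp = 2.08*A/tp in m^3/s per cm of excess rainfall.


SCS formula: Qp = 2.08 * A / tp.
Qp = 2.08 * 198 / 1.1
   = 411.84 / 1.1
   = 374.4 m^3/s per cm.

374.4


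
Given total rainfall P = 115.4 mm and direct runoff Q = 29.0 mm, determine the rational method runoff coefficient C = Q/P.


The runoff coefficient C = runoff depth / rainfall depth.
C = 29.0 / 115.4
  = 0.2513.

0.2513


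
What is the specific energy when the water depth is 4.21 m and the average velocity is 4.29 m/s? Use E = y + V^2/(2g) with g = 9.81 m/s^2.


Specific energy E = y + V^2/(2g).
Velocity head = V^2/(2g) = 4.29^2 / (2*9.81) = 18.4041 / 19.62 = 0.938 m.
E = 4.21 + 0.938 = 5.148 m.

5.148


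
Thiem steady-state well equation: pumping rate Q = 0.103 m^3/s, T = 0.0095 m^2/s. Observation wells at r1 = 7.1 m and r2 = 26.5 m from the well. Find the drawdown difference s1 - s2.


Thiem equation: s1 - s2 = Q/(2*pi*T) * ln(r2/r1).
ln(r2/r1) = ln(26.5/7.1) = 1.317.
Q/(2*pi*T) = 0.103 / (2*pi*0.0095) = 0.103 / 0.0597 = 1.7256.
s1 - s2 = 1.7256 * 1.317 = 2.2727 m.

2.2727


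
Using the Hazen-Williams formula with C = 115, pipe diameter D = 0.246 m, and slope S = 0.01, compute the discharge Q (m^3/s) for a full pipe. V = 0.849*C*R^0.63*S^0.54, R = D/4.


For a full circular pipe, R = D/4 = 0.246/4 = 0.0615 m.
V = 0.849 * 115 * 0.0615^0.63 * 0.01^0.54
  = 0.849 * 115 * 0.17258 * 0.083176
  = 1.4015 m/s.
Pipe area A = pi*D^2/4 = pi*0.246^2/4 = 0.0475 m^2.
Q = A * V = 0.0475 * 1.4015 = 0.0666 m^3/s.

0.0666


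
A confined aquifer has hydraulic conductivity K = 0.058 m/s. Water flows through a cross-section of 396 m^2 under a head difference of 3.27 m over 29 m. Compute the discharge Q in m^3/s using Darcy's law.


Darcy's law: Q = K * A * i, where i = dh/L.
Hydraulic gradient i = 3.27 / 29 = 0.112759.
Q = 0.058 * 396 * 0.112759
  = 2.5898 m^3/s.

2.5898


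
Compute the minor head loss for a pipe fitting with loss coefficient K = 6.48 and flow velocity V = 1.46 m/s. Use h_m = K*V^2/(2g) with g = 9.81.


Minor loss formula: h_m = K * V^2/(2g).
V^2 = 1.46^2 = 2.1316.
V^2/(2g) = 2.1316 / 19.62 = 0.1086 m.
h_m = 6.48 * 0.1086 = 0.704 m.

0.704


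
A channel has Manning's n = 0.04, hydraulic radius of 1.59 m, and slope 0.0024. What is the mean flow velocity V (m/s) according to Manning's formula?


Manning's equation gives V = (1/n) * R^(2/3) * S^(1/2).
First, compute R^(2/3) = 1.59^(2/3) = 1.3623.
Next, S^(1/2) = 0.0024^(1/2) = 0.04899.
Then 1/n = 1/0.04 = 25.0.
V = 25.0 * 1.3623 * 0.04899 = 1.6684 m/s.

1.6684


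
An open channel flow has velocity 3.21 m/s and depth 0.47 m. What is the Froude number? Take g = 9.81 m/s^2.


The Froude number is defined as Fr = V / sqrt(g*y).
g*y = 9.81 * 0.47 = 4.6107.
sqrt(g*y) = sqrt(4.6107) = 2.1473.
Fr = 3.21 / 2.1473 = 1.4949.

1.4949


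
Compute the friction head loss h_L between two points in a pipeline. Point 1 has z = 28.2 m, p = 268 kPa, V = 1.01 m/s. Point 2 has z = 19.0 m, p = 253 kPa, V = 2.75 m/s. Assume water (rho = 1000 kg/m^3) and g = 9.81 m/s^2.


Total head at each section: H = z + p/(rho*g) + V^2/(2g).
H1 = 28.2 + 268*1000/(1000*9.81) + 1.01^2/(2*9.81)
   = 28.2 + 27.319 + 0.052
   = 55.571 m.
H2 = 19.0 + 253*1000/(1000*9.81) + 2.75^2/(2*9.81)
   = 19.0 + 25.79 + 0.3854
   = 45.175 m.
h_L = H1 - H2 = 55.571 - 45.175 = 10.396 m.

10.396


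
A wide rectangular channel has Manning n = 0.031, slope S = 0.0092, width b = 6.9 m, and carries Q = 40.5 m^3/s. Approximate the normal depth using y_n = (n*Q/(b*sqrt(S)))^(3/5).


We use the wide-channel approximation y_n = (n*Q/(b*sqrt(S)))^(3/5).
sqrt(S) = sqrt(0.0092) = 0.095917.
Numerator: n*Q = 0.031 * 40.5 = 1.2555.
Denominator: b*sqrt(S) = 6.9 * 0.095917 = 0.661827.
arg = 1.897.
y_n = 1.897^(3/5) = 1.4684 m.

1.4684


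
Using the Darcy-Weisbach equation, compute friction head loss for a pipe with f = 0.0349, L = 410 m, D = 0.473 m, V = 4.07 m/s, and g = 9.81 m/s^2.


Darcy-Weisbach equation: h_f = f * (L/D) * V^2/(2g).
f * L/D = 0.0349 * 410/0.473 = 30.2516.
V^2/(2g) = 4.07^2 / (2*9.81) = 16.5649 / 19.62 = 0.8443 m.
h_f = 30.2516 * 0.8443 = 25.541 m.

25.541


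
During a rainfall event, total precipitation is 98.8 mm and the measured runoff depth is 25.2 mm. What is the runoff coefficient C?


The runoff coefficient C = runoff depth / rainfall depth.
C = 25.2 / 98.8
  = 0.2551.

0.2551


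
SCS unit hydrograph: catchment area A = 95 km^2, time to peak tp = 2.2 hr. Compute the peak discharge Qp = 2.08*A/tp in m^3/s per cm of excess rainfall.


SCS formula: Qp = 2.08 * A / tp.
Qp = 2.08 * 95 / 2.2
   = 197.6 / 2.2
   = 89.82 m^3/s per cm.

89.82


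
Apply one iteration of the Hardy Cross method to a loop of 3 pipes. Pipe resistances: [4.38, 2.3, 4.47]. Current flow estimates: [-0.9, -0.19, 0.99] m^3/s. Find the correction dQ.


Numerator terms (r*Q*|Q|): 4.38*-0.9*|-0.9| = -3.5478; 2.3*-0.19*|-0.19| = -0.083; 4.47*0.99*|0.99| = 4.381.
Sum of numerator = 0.7502.
Denominator terms (r*|Q|): 4.38*|-0.9| = 3.942; 2.3*|-0.19| = 0.437; 4.47*|0.99| = 4.4253.
2 * sum of denominator = 2 * 8.8043 = 17.6086.
dQ = -0.7502 / 17.6086 = -0.0426 m^3/s.

-0.0426


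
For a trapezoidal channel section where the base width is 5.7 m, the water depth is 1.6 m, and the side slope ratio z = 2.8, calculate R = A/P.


For a trapezoidal section with side slope z:
A = (b + z*y)*y = (5.7 + 2.8*1.6)*1.6 = 16.288 m^2.
P = b + 2*y*sqrt(1 + z^2) = 5.7 + 2*1.6*sqrt(1 + 2.8^2) = 15.214 m.
R = A/P = 16.288 / 15.214 = 1.0706 m.

1.0706


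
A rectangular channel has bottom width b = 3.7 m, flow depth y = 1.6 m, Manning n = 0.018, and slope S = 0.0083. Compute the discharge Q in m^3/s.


For a rectangular channel, the cross-sectional area A = b * y = 3.7 * 1.6 = 5.92 m^2.
The wetted perimeter P = b + 2y = 3.7 + 2*1.6 = 6.9 m.
Hydraulic radius R = A/P = 5.92/6.9 = 0.858 m.
Velocity V = (1/n)*R^(2/3)*S^(1/2) = (1/0.018)*0.858^(2/3)*0.0083^(1/2) = 4.57 m/s.
Discharge Q = A * V = 5.92 * 4.57 = 27.054 m^3/s.

27.054


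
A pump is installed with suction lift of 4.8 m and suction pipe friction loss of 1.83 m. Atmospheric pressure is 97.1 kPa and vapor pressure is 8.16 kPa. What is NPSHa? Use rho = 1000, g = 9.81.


NPSHa = p_atm/(rho*g) - z_s - hf_s - p_vap/(rho*g).
p_atm/(rho*g) = 97.1*1000 / (1000*9.81) = 9.898 m.
p_vap/(rho*g) = 8.16*1000 / (1000*9.81) = 0.832 m.
NPSHa = 9.898 - 4.8 - 1.83 - 0.832
      = 2.44 m.

2.44


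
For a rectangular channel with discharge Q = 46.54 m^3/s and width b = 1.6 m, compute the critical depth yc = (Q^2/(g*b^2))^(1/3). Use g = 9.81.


Using yc = (Q^2 / (g * b^2))^(1/3):
Q^2 = 46.54^2 = 2165.97.
g * b^2 = 9.81 * 1.6^2 = 9.81 * 2.56 = 25.11.
Q^2 / (g*b^2) = 2165.97 / 25.11 = 86.2593.
yc = 86.2593^(1/3) = 4.4182 m.

4.4182


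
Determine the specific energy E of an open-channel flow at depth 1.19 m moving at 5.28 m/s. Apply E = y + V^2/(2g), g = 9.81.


Specific energy E = y + V^2/(2g).
Velocity head = V^2/(2g) = 5.28^2 / (2*9.81) = 27.8784 / 19.62 = 1.4209 m.
E = 1.19 + 1.4209 = 2.6109 m.

2.6109


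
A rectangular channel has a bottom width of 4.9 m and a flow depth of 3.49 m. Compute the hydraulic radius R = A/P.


For a rectangular section:
Flow area A = b * y = 4.9 * 3.49 = 17.1 m^2.
Wetted perimeter P = b + 2y = 4.9 + 2*3.49 = 11.88 m.
Hydraulic radius R = A/P = 17.1 / 11.88 = 1.4395 m.

1.4395


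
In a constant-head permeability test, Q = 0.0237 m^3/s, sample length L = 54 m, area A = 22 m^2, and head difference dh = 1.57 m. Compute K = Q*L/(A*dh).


From K = Q*L / (A*dh):
Numerator: Q*L = 0.0237 * 54 = 1.2798.
Denominator: A*dh = 22 * 1.57 = 34.54.
K = 1.2798 / 34.54 = 0.037053 m/s.

0.037053


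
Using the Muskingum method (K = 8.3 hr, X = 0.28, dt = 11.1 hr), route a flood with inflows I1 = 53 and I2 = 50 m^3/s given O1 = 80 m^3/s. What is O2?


Muskingum coefficients:
denom = 2*K*(1-X) + dt = 2*8.3*(1-0.28) + 11.1 = 23.052.
C0 = (dt - 2*K*X)/denom = (11.1 - 2*8.3*0.28)/23.052 = 0.2799.
C1 = (dt + 2*K*X)/denom = (11.1 + 2*8.3*0.28)/23.052 = 0.6832.
C2 = (2*K*(1-X) - dt)/denom = 0.037.
O2 = C0*I2 + C1*I1 + C2*O1
   = 0.2799*50 + 0.6832*53 + 0.037*80
   = 53.16 m^3/s.

53.16


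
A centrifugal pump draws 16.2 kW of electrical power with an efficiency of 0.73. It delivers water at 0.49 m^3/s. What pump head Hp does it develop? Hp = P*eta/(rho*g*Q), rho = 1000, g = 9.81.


Pump head formula: Hp = P * eta / (rho * g * Q).
Numerator: P * eta = 16.2 * 1000 * 0.73 = 11826.0 W.
Denominator: rho * g * Q = 1000 * 9.81 * 0.49 = 4806.9.
Hp = 11826.0 / 4806.9 = 2.46 m.

2.46


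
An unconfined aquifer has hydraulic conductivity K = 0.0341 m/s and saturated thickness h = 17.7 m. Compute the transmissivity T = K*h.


Transmissivity is defined as T = K * h.
T = 0.0341 * 17.7
  = 0.6036 m^2/s.

0.6036


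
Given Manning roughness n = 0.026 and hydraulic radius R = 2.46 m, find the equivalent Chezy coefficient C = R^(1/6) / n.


The Chezy coefficient relates to Manning's n through C = R^(1/6) / n.
R^(1/6) = 2.46^(1/6) = 1.161865.
C = 1.161865 / 0.026 = 44.69 m^(1/2)/s.

44.69


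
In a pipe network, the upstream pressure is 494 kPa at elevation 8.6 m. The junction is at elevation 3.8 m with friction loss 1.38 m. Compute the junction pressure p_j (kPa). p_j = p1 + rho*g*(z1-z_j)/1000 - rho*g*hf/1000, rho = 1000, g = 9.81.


Junction pressure: p_j = p1 + rho*g*(z1 - z_j)/1000 - rho*g*hf/1000.
Elevation term = 1000*9.81*(8.6 - 3.8)/1000 = 47.088 kPa.
Friction term = 1000*9.81*1.38/1000 = 13.538 kPa.
p_j = 494 + 47.088 - 13.538 = 527.55 kPa.

527.55


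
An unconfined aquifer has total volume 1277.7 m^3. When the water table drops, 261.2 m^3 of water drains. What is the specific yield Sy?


Specific yield Sy = Volume drained / Total volume.
Sy = 261.2 / 1277.7
   = 0.2044.

0.2044


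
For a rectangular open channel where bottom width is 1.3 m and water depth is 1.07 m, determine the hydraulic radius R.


For a rectangular section:
Flow area A = b * y = 1.3 * 1.07 = 1.39 m^2.
Wetted perimeter P = b + 2y = 1.3 + 2*1.07 = 3.44 m.
Hydraulic radius R = A/P = 1.39 / 3.44 = 0.4044 m.

0.4044


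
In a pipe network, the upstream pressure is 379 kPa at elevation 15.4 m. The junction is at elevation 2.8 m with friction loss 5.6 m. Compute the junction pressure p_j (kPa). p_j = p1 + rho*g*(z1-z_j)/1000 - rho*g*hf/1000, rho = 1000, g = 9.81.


Junction pressure: p_j = p1 + rho*g*(z1 - z_j)/1000 - rho*g*hf/1000.
Elevation term = 1000*9.81*(15.4 - 2.8)/1000 = 123.606 kPa.
Friction term = 1000*9.81*5.6/1000 = 54.936 kPa.
p_j = 379 + 123.606 - 54.936 = 447.67 kPa.

447.67


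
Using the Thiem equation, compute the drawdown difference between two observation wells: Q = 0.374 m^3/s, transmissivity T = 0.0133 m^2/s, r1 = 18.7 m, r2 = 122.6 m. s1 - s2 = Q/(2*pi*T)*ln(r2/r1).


Thiem equation: s1 - s2 = Q/(2*pi*T) * ln(r2/r1).
ln(r2/r1) = ln(122.6/18.7) = 1.8804.
Q/(2*pi*T) = 0.374 / (2*pi*0.0133) = 0.374 / 0.0836 = 4.4755.
s1 - s2 = 4.4755 * 1.8804 = 8.4157 m.

8.4157


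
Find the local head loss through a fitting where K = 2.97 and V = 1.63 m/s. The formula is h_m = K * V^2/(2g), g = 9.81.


Minor loss formula: h_m = K * V^2/(2g).
V^2 = 1.63^2 = 2.6569.
V^2/(2g) = 2.6569 / 19.62 = 0.1354 m.
h_m = 2.97 * 0.1354 = 0.4022 m.

0.4022


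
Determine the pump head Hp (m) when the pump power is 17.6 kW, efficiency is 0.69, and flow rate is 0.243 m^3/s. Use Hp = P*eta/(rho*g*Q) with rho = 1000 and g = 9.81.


Pump head formula: Hp = P * eta / (rho * g * Q).
Numerator: P * eta = 17.6 * 1000 * 0.69 = 12144.0 W.
Denominator: rho * g * Q = 1000 * 9.81 * 0.243 = 2383.83.
Hp = 12144.0 / 2383.83 = 5.09 m.

5.09


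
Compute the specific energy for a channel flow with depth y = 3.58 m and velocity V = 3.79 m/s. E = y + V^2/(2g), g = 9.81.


Specific energy E = y + V^2/(2g).
Velocity head = V^2/(2g) = 3.79^2 / (2*9.81) = 14.3641 / 19.62 = 0.7321 m.
E = 3.58 + 0.7321 = 4.3121 m.

4.3121


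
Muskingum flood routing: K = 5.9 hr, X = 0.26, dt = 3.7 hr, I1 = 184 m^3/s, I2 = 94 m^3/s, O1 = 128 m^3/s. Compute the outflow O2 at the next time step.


Muskingum coefficients:
denom = 2*K*(1-X) + dt = 2*5.9*(1-0.26) + 3.7 = 12.432.
C0 = (dt - 2*K*X)/denom = (3.7 - 2*5.9*0.26)/12.432 = 0.0508.
C1 = (dt + 2*K*X)/denom = (3.7 + 2*5.9*0.26)/12.432 = 0.5444.
C2 = (2*K*(1-X) - dt)/denom = 0.4048.
O2 = C0*I2 + C1*I1 + C2*O1
   = 0.0508*94 + 0.5444*184 + 0.4048*128
   = 156.76 m^3/s.

156.76


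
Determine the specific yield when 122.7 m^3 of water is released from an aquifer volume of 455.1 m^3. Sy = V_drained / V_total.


Specific yield Sy = Volume drained / Total volume.
Sy = 122.7 / 455.1
   = 0.2696.

0.2696


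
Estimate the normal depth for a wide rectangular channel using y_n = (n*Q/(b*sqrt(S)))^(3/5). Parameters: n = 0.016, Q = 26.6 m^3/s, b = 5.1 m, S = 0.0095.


We use the wide-channel approximation y_n = (n*Q/(b*sqrt(S)))^(3/5).
sqrt(S) = sqrt(0.0095) = 0.097468.
Numerator: n*Q = 0.016 * 26.6 = 0.4256.
Denominator: b*sqrt(S) = 5.1 * 0.097468 = 0.497087.
arg = 0.8562.
y_n = 0.8562^(3/5) = 0.911 m.

0.911


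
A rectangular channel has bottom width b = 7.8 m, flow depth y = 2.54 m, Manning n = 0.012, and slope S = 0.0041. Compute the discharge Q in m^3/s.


For a rectangular channel, the cross-sectional area A = b * y = 7.8 * 2.54 = 19.81 m^2.
The wetted perimeter P = b + 2y = 7.8 + 2*2.54 = 12.88 m.
Hydraulic radius R = A/P = 19.81/12.88 = 1.5382 m.
Velocity V = (1/n)*R^(2/3)*S^(1/2) = (1/0.012)*1.5382^(2/3)*0.0041^(1/2) = 7.1103 m/s.
Discharge Q = A * V = 19.81 * 7.1103 = 140.869 m^3/s.

140.869


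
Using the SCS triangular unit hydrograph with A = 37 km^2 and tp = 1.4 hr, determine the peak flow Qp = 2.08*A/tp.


SCS formula: Qp = 2.08 * A / tp.
Qp = 2.08 * 37 / 1.4
   = 76.96 / 1.4
   = 54.97 m^3/s per cm.

54.97


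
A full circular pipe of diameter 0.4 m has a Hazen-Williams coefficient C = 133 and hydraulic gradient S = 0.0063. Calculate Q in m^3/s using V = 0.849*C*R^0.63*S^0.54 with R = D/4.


For a full circular pipe, R = D/4 = 0.4/4 = 0.1 m.
V = 0.849 * 133 * 0.1^0.63 * 0.0063^0.54
  = 0.849 * 133 * 0.234423 * 0.06481
  = 1.7155 m/s.
Pipe area A = pi*D^2/4 = pi*0.4^2/4 = 0.1257 m^2.
Q = A * V = 0.1257 * 1.7155 = 0.2156 m^3/s.

0.2156


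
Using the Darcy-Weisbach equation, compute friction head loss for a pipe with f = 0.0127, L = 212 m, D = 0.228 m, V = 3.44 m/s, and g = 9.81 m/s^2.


Darcy-Weisbach equation: h_f = f * (L/D) * V^2/(2g).
f * L/D = 0.0127 * 212/0.228 = 11.8088.
V^2/(2g) = 3.44^2 / (2*9.81) = 11.8336 / 19.62 = 0.6031 m.
h_f = 11.8088 * 0.6031 = 7.122 m.

7.122


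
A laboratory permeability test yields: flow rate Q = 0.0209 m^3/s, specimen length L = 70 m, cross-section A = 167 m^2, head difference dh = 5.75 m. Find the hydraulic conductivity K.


From K = Q*L / (A*dh):
Numerator: Q*L = 0.0209 * 70 = 1.463.
Denominator: A*dh = 167 * 5.75 = 960.25.
K = 1.463 / 960.25 = 0.001524 m/s.

0.001524


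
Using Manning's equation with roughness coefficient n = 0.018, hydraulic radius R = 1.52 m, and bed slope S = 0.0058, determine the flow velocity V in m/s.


Manning's equation gives V = (1/n) * R^(2/3) * S^(1/2).
First, compute R^(2/3) = 1.52^(2/3) = 1.322.
Next, S^(1/2) = 0.0058^(1/2) = 0.076158.
Then 1/n = 1/0.018 = 55.56.
V = 55.56 * 1.322 * 0.076158 = 5.5933 m/s.

5.5933


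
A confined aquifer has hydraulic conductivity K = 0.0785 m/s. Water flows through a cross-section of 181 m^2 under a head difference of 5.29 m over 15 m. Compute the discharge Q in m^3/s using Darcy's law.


Darcy's law: Q = K * A * i, where i = dh/L.
Hydraulic gradient i = 5.29 / 15 = 0.352667.
Q = 0.0785 * 181 * 0.352667
  = 5.0109 m^3/s.

5.0109


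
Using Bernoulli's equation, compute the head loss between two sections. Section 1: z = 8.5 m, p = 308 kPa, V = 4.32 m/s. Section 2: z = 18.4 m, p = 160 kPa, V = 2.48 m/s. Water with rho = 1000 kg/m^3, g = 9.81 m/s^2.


Total head at each section: H = z + p/(rho*g) + V^2/(2g).
H1 = 8.5 + 308*1000/(1000*9.81) + 4.32^2/(2*9.81)
   = 8.5 + 31.397 + 0.9512
   = 40.848 m.
H2 = 18.4 + 160*1000/(1000*9.81) + 2.48^2/(2*9.81)
   = 18.4 + 16.31 + 0.3135
   = 35.023 m.
h_L = H1 - H2 = 40.848 - 35.023 = 5.824 m.

5.824


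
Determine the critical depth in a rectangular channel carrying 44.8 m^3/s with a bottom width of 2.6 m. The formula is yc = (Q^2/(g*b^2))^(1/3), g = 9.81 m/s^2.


Using yc = (Q^2 / (g * b^2))^(1/3):
Q^2 = 44.8^2 = 2007.04.
g * b^2 = 9.81 * 2.6^2 = 9.81 * 6.76 = 66.32.
Q^2 / (g*b^2) = 2007.04 / 66.32 = 30.263.
yc = 30.263^(1/3) = 3.1164 m.

3.1164


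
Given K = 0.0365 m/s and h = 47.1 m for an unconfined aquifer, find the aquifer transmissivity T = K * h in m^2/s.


Transmissivity is defined as T = K * h.
T = 0.0365 * 47.1
  = 1.7191 m^2/s.

1.7191


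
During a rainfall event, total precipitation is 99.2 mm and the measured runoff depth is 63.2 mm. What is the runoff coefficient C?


The runoff coefficient C = runoff depth / rainfall depth.
C = 63.2 / 99.2
  = 0.6371.

0.6371


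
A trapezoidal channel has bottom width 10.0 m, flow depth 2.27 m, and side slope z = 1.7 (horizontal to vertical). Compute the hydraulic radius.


For a trapezoidal section with side slope z:
A = (b + z*y)*y = (10.0 + 1.7*2.27)*2.27 = 31.46 m^2.
P = b + 2*y*sqrt(1 + z^2) = 10.0 + 2*2.27*sqrt(1 + 1.7^2) = 18.954 m.
R = A/P = 31.46 / 18.954 = 1.6598 m.

1.6598


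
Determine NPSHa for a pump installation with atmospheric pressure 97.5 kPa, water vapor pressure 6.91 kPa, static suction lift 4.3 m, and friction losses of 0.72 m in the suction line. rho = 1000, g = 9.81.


NPSHa = p_atm/(rho*g) - z_s - hf_s - p_vap/(rho*g).
p_atm/(rho*g) = 97.5*1000 / (1000*9.81) = 9.939 m.
p_vap/(rho*g) = 6.91*1000 / (1000*9.81) = 0.704 m.
NPSHa = 9.939 - 4.3 - 0.72 - 0.704
      = 4.21 m.

4.21


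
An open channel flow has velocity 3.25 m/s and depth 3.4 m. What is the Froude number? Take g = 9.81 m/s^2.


The Froude number is defined as Fr = V / sqrt(g*y).
g*y = 9.81 * 3.4 = 33.354.
sqrt(g*y) = sqrt(33.354) = 5.7753.
Fr = 3.25 / 5.7753 = 0.5627.

0.5627


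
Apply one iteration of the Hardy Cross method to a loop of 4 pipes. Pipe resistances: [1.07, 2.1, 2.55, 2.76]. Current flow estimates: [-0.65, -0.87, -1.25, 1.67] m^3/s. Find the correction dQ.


Numerator terms (r*Q*|Q|): 1.07*-0.65*|-0.65| = -0.4521; 2.1*-0.87*|-0.87| = -1.5895; 2.55*-1.25*|-1.25| = -3.9844; 2.76*1.67*|1.67| = 7.6974.
Sum of numerator = 1.6714.
Denominator terms (r*|Q|): 1.07*|-0.65| = 0.6955; 2.1*|-0.87| = 1.827; 2.55*|-1.25| = 3.1875; 2.76*|1.67| = 4.6092.
2 * sum of denominator = 2 * 10.3192 = 20.6384.
dQ = -1.6714 / 20.6384 = -0.081 m^3/s.

-0.081


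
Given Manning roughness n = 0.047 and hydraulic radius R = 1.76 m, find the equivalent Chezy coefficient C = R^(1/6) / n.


The Chezy coefficient relates to Manning's n through C = R^(1/6) / n.
R^(1/6) = 1.76^(1/6) = 1.0988.
C = 1.0988 / 0.047 = 23.38 m^(1/2)/s.

23.38


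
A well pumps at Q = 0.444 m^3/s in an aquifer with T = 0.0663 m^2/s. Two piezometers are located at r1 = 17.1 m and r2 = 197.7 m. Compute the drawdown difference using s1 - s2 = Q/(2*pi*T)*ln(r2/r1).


Thiem equation: s1 - s2 = Q/(2*pi*T) * ln(r2/r1).
ln(r2/r1) = ln(197.7/17.1) = 2.4477.
Q/(2*pi*T) = 0.444 / (2*pi*0.0663) = 0.444 / 0.4166 = 1.0658.
s1 - s2 = 1.0658 * 2.4477 = 2.6088 m.

2.6088


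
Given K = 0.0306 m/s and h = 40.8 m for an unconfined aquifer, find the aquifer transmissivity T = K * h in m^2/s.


Transmissivity is defined as T = K * h.
T = 0.0306 * 40.8
  = 1.2485 m^2/s.

1.2485


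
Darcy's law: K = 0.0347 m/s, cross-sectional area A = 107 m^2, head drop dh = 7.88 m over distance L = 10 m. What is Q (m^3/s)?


Darcy's law: Q = K * A * i, where i = dh/L.
Hydraulic gradient i = 7.88 / 10 = 0.788.
Q = 0.0347 * 107 * 0.788
  = 2.9258 m^3/s.

2.9258


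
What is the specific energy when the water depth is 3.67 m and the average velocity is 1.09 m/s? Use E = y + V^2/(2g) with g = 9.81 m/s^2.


Specific energy E = y + V^2/(2g).
Velocity head = V^2/(2g) = 1.09^2 / (2*9.81) = 1.1881 / 19.62 = 0.0606 m.
E = 3.67 + 0.0606 = 3.7306 m.

3.7306


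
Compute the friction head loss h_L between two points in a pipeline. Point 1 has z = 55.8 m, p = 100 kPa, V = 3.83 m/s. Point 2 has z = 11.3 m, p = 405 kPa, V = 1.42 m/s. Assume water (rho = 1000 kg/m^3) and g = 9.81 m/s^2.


Total head at each section: H = z + p/(rho*g) + V^2/(2g).
H1 = 55.8 + 100*1000/(1000*9.81) + 3.83^2/(2*9.81)
   = 55.8 + 10.194 + 0.7477
   = 66.741 m.
H2 = 11.3 + 405*1000/(1000*9.81) + 1.42^2/(2*9.81)
   = 11.3 + 41.284 + 0.1028
   = 52.687 m.
h_L = H1 - H2 = 66.741 - 52.687 = 14.054 m.

14.054


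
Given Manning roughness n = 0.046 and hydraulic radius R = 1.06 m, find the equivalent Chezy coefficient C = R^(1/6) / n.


The Chezy coefficient relates to Manning's n through C = R^(1/6) / n.
R^(1/6) = 1.06^(1/6) = 1.009759.
C = 1.009759 / 0.046 = 21.95 m^(1/2)/s.

21.95


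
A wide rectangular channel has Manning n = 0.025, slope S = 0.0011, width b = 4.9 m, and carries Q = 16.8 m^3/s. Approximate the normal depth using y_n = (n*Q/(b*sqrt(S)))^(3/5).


We use the wide-channel approximation y_n = (n*Q/(b*sqrt(S)))^(3/5).
sqrt(S) = sqrt(0.0011) = 0.033166.
Numerator: n*Q = 0.025 * 16.8 = 0.42.
Denominator: b*sqrt(S) = 4.9 * 0.033166 = 0.162513.
arg = 2.5844.
y_n = 2.5844^(3/5) = 1.7677 m.

1.7677


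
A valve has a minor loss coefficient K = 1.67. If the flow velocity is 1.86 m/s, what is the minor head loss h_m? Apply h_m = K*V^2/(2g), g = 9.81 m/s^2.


Minor loss formula: h_m = K * V^2/(2g).
V^2 = 1.86^2 = 3.4596.
V^2/(2g) = 3.4596 / 19.62 = 0.1763 m.
h_m = 1.67 * 0.1763 = 0.2945 m.

0.2945


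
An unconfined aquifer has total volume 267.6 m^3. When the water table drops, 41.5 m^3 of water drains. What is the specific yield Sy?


Specific yield Sy = Volume drained / Total volume.
Sy = 41.5 / 267.6
   = 0.1551.

0.1551


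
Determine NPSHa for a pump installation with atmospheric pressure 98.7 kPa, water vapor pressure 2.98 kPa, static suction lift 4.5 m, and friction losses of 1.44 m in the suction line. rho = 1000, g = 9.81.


NPSHa = p_atm/(rho*g) - z_s - hf_s - p_vap/(rho*g).
p_atm/(rho*g) = 98.7*1000 / (1000*9.81) = 10.061 m.
p_vap/(rho*g) = 2.98*1000 / (1000*9.81) = 0.304 m.
NPSHa = 10.061 - 4.5 - 1.44 - 0.304
      = 3.82 m.

3.82
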